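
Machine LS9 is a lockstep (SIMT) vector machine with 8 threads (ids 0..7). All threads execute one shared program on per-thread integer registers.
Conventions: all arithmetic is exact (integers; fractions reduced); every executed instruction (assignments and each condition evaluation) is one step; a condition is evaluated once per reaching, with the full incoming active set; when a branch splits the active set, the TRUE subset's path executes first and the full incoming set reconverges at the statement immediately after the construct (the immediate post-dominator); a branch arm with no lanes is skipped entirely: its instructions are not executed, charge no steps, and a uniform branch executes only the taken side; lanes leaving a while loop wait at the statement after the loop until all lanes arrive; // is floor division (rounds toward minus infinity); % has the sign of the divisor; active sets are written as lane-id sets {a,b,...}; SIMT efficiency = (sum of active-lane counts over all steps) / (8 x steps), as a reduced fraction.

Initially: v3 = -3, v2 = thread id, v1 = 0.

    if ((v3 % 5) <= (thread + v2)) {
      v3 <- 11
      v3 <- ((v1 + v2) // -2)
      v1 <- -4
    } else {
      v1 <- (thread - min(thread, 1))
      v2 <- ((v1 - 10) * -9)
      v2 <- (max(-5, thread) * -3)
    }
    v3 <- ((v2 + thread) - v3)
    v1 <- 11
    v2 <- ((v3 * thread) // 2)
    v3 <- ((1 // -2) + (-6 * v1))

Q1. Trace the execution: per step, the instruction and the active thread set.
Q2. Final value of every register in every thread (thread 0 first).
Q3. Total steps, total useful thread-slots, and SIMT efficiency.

step 0: eval ((v3 % 5) <= (thread + v2)) {0,1,2,3,4,5,6,7}
step 1: v3 <- 11                     {1,2,3,4,5,6,7}
step 2: v3 <- ((v1 + v2) // -2)      {1,2,3,4,5,6,7}
step 3: v1 <- -4                     {1,2,3,4,5,6,7}
step 4: v1 <- (thread - min(thread, 1)) {0}
step 5: v2 <- ((v1 - 10) * -9)       {0}
step 6: v2 <- (max(-5, thread) * -3) {0}
step 7: v3 <- ((v2 + thread) - v3)   {0,1,2,3,4,5,6,7}
step 8: v1 <- 11                     {0,1,2,3,4,5,6,7}
step 9: v2 <- ((v3 * thread) // 2)   {0,1,2,3,4,5,6,7}
step 10: v3 <- ((1 // -2) + (-6 * v1)) {0,1,2,3,4,5,6,7}

Answer: 11 steps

v3: -67,-67,-67,-67,-67,-67,-67,-67
v2: 0,1,5,12,20,32,45,63
v1: 11,11,11,11,11,11,11,11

steps = 11; useful = 64; efficiency = 64/88 = 8/11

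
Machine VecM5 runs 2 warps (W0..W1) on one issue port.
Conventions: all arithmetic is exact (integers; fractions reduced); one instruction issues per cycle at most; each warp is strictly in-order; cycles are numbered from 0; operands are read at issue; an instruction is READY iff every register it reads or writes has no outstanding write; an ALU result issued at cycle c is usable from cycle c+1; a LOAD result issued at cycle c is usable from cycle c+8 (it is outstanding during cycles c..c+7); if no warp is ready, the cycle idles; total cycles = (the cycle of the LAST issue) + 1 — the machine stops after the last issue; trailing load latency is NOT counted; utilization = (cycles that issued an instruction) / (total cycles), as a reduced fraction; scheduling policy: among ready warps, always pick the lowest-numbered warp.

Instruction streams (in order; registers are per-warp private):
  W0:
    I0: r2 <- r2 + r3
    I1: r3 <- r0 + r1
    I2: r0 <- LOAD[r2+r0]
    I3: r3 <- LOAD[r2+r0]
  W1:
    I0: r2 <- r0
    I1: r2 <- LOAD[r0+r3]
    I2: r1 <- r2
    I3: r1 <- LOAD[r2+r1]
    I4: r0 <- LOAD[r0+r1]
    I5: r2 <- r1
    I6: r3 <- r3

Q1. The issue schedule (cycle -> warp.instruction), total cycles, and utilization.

cycle 0: W0.I0
cycle 1: W0.I1
cycle 2: W0.I2
cycle 3: W1.I0
cycle 4: W1.I1
cycle 5: idle
cycle 6: idle
cycle 7: idle
cycle 8: idle
cycle 9: idle
cycle 10: W0.I3
cycle 11: idle
cycle 12: W1.I2
cycle 13: W1.I3
cycle 14: idle
cycle 15: idle
cycle 16: idle
cycle 17: idle
cycle 18: idle
cycle 19: idle
cycle 20: idle
cycle 21: W1.I4
cycle 22: W1.I5
cycle 23: W1.I6

Answer: 24 cycles, utilization 11/24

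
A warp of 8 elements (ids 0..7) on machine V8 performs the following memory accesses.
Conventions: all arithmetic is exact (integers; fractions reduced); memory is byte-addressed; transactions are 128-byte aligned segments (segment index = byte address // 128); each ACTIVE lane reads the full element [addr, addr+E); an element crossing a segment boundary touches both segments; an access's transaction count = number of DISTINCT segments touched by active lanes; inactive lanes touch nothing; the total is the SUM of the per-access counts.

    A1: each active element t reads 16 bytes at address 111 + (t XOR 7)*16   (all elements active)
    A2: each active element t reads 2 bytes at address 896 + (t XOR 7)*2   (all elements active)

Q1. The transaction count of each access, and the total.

A1: 2 transactions
A2: 1 transaction

Answer: 2,1; total 3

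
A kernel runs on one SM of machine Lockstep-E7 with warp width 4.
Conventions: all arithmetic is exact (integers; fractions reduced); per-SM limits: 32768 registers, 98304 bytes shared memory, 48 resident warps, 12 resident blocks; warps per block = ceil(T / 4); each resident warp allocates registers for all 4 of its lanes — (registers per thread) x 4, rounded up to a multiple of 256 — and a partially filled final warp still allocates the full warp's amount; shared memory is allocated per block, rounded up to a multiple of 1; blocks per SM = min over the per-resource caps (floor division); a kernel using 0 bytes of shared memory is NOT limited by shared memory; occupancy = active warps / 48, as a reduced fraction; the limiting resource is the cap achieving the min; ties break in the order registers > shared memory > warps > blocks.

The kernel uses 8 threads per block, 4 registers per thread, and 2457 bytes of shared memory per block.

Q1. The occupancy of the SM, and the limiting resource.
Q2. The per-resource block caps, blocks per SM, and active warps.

Answer: occupancy 1/2, limited by blocks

registers: 64 blocks
shared memory: 40 blocks
warps: 24 blocks
blocks: 12 blocks

Answer: 12 blocks, 24 active warps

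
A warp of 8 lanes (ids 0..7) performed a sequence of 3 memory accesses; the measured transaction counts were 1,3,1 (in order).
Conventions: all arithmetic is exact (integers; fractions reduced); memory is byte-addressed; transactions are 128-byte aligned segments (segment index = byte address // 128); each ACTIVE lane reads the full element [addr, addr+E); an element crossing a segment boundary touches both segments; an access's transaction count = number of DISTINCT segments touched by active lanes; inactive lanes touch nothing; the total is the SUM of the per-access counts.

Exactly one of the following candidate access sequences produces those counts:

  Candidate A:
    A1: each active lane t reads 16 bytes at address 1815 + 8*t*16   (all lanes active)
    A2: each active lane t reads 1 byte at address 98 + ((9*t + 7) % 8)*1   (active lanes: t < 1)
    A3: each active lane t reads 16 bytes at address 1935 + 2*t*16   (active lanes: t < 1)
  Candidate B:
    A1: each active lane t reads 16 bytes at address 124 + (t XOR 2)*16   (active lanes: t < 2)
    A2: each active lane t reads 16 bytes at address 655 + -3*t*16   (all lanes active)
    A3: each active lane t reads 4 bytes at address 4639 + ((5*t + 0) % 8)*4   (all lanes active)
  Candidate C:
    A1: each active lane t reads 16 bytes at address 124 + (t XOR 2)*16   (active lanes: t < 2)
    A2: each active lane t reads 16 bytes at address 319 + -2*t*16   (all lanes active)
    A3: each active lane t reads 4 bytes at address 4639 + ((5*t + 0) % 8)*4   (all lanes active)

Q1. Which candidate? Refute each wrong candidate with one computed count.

A: A1 gives 8 transactions, not 1
B: A2 gives 4 transactions, not 3
C: all counts match (1,3,1)

Answer: C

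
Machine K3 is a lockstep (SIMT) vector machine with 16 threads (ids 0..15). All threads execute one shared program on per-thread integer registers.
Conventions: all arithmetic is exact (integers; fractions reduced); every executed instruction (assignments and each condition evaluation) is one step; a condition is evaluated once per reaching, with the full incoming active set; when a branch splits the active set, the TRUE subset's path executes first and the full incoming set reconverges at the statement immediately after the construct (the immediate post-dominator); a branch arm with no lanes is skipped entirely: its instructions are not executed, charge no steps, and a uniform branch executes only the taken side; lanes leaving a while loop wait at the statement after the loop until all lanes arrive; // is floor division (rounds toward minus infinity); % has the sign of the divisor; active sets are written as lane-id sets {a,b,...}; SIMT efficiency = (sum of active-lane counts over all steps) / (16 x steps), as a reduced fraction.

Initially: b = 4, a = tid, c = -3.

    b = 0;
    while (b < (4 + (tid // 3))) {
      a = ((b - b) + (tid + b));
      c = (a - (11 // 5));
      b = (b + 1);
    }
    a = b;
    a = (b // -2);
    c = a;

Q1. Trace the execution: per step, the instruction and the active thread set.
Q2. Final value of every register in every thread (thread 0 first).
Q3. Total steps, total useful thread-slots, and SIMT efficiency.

step 0: b <- 0                       {0,1,2,3,4,5,6,7,8,9,10,11,12,13,14,15}
step 1: eval (b < (4 + (tid // 3)))  {0,1,2,3,4,5,6,7,8,9,10,11,12,13,14,15}
step 2: a <- ((b - b) + (tid + b))   {0,1,2,3,4,5,6,7,8,9,10,11,12,13,14,15}
step 3: c <- (a - (11 // 5))         {0,1,2,3,4,5,6,7,8,9,10,11,12,13,14,15}
step 4: b <- (b + 1)                 {0,1,2,3,4,5,6,7,8,9,10,11,12,13,14,15}
step 5: eval (b < (4 + (tid // 3)))  {0,1,2,3,4,5,6,7,8,9,10,11,12,13,14,15}
step 6: a <- ((b - b) + (tid + b))   {0,1,2,3,4,5,6,7,8,9,10,11,12,13,14,15}
step 7: c <- (a - (11 // 5))         {0,1,2,3,4,5,6,7,8,9,10,11,12,13,14,15}
step 8: b <- (b + 1)                 {0,1,2,3,4,5,6,7,8,9,10,11,12,13,14,15}
step 9: eval (b < (4 + (tid // 3)))  {0,1,2,3,4,5,6,7,8,9,10,11,12,13,14,15}
step 10: a <- ((b - b) + (tid + b))   {0,1,2,3,4,5,6,7,8,9,10,11,12,13,14,15}
step 11: c <- (a - (11 // 5))         {0,1,2,3,4,5,6,7,8,9,10,11,12,13,14,15}
step 12: b <- (b + 1)                 {0,1,2,3,4,5,6,7,8,9,10,11,12,13,14,15}
step 13: eval (b < (4 + (tid // 3)))  {0,1,2,3,4,5,6,7,8,9,10,11,12,13,14,15}
step 14: a <- ((b - b) + (tid + b))   {0,1,2,3,4,5,6,7,8,9,10,11,12,13,14,15}
step 15: c <- (a - (11 // 5))         {0,1,2,3,4,5,6,7,8,9,10,11,12,13,14,15}
step 16: b <- (b + 1)                 {0,1,2,3,4,5,6,7,8,9,10,11,12,13,14,15}
step 17: eval (b < (4 + (tid // 3)))  {0,1,2,3,4,5,6,7,8,9,10,11,12,13,14,15}
step 18: a <- ((b - b) + (tid + b))   {3,4,5,6,7,8,9,10,11,12,13,14,15}
step 19: c <- (a - (11 // 5))         {3,4,5,6,7,8,9,10,11,12,13,14,15}
step 20: b <- (b + 1)                 {3,4,5,6,7,8,9,10,11,12,13,14,15}
step 21: eval (b < (4 + (tid // 3)))  {3,4,5,6,7,8,9,10,11,12,13,14,15}
step 22: a <- ((b - b) + (tid + b))   {6,7,8,9,10,11,12,13,14,15}
step 23: c <- (a - (11 // 5))         {6,7,8,9,10,11,12,13,14,15}
step 24: b <- (b + 1)                 {6,7,8,9,10,11,12,13,14,15}
step 25: eval (b < (4 + (tid // 3)))  {6,7,8,9,10,11,12,13,14,15}
step 26: a <- ((b - b) + (tid + b))   {9,10,11,12,13,14,15}
step 27: c <- (a - (11 // 5))         {9,10,11,12,13,14,15}
step 28: b <- (b + 1)                 {9,10,11,12,13,14,15}
step 29: eval (b < (4 + (tid // 3)))  {9,10,11,12,13,14,15}
step 30: a <- ((b - b) + (tid + b))   {12,13,14,15}
step 31: c <- (a - (11 // 5))         {12,13,14,15}
step 32: b <- (b + 1)                 {12,13,14,15}
step 33: eval (b < (4 + (tid // 3)))  {12,13,14,15}
step 34: a <- ((b - b) + (tid + b))   {15}
step 35: c <- (a - (11 // 5))         {15}
step 36: b <- (b + 1)                 {15}
step 37: eval (b < (4 + (tid // 3)))  {15}
step 38: a <- b                       {0,1,2,3,4,5,6,7,8,9,10,11,12,13,14,15}
step 39: a <- (b // -2)               {0,1,2,3,4,5,6,7,8,9,10,11,12,13,14,15}
step 40: c <- a                       {0,1,2,3,4,5,6,7,8,9,10,11,12,13,14,15}

Answer: 41 steps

b: 4,4,4,5,5,5,6,6,6,7,7,7,8,8,8,9
a: -2,-2,-2,-3,-3,-3,-3,-3,-3,-4,-4,-4,-4,-4,-4,-5
c: -2,-2,-2,-3,-3,-3,-3,-3,-3,-4,-4,-4,-4,-4,-4,-5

steps = 41; useful = 476; efficiency = 476/656 = 119/164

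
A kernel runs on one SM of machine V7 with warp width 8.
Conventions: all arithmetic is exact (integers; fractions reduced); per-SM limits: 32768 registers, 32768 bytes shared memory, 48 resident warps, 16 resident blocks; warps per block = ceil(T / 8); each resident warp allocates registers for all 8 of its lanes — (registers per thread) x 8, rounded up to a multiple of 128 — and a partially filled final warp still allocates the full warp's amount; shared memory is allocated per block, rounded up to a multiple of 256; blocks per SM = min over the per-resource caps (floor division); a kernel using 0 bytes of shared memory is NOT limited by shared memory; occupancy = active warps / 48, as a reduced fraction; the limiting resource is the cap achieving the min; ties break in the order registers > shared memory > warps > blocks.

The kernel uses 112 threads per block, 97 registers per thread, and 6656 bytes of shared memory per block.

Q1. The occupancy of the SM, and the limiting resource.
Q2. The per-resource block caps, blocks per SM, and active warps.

Answer: occupancy 7/12, limited by registers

registers: 2 blocks
shared memory: 4 blocks
warps: 3 blocks
blocks: 16 blocks

Answer: 2 blocks, 28 active warps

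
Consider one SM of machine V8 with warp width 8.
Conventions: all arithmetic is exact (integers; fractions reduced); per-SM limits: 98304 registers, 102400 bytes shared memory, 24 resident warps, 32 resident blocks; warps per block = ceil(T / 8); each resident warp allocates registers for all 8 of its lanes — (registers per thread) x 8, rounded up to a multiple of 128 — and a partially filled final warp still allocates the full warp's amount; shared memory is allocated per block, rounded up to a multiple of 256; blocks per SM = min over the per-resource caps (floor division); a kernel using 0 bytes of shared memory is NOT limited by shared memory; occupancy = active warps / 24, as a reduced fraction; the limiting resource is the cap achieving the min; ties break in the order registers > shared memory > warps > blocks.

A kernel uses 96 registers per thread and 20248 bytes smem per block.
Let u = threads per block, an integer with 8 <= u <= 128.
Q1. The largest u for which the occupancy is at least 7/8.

Answer: u = 96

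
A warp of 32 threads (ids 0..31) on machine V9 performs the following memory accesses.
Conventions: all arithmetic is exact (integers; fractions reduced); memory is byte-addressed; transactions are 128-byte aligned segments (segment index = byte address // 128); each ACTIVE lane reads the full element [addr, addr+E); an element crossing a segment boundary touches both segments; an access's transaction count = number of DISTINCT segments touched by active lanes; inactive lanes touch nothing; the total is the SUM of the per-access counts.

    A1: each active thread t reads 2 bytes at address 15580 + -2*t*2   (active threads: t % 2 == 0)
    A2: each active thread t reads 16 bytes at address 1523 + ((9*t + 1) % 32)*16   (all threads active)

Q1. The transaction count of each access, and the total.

A1: 2 transactions
A2: 5 transactions

Answer: 2,5; total 7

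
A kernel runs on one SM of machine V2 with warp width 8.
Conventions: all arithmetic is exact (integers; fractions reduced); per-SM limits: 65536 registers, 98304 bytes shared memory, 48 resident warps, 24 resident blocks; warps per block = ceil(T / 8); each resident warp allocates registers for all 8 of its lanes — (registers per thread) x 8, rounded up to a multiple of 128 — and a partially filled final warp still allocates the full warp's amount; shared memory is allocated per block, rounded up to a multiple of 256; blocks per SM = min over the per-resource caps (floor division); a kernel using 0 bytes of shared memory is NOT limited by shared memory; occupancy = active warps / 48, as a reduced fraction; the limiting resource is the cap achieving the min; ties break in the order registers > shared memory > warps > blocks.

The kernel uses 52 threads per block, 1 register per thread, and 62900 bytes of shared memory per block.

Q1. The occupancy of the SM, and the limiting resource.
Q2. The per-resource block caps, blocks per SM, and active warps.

Answer: occupancy 7/48, limited by shared memory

registers: 73 blocks
shared memory: 1 block
warps: 6 blocks
blocks: 24 blocks

Answer: 1 block, 7 active warps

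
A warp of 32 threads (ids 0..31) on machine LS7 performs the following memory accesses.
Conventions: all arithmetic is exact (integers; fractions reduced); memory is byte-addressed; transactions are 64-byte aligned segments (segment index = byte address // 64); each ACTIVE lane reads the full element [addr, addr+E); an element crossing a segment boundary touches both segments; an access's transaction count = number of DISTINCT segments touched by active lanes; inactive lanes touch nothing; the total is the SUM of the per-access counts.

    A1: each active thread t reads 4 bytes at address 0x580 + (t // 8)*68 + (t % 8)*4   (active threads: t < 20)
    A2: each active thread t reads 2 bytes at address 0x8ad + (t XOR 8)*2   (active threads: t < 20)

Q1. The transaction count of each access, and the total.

A1: 3 transactions
A2: 2 transactions

Answer: 3,2; total 5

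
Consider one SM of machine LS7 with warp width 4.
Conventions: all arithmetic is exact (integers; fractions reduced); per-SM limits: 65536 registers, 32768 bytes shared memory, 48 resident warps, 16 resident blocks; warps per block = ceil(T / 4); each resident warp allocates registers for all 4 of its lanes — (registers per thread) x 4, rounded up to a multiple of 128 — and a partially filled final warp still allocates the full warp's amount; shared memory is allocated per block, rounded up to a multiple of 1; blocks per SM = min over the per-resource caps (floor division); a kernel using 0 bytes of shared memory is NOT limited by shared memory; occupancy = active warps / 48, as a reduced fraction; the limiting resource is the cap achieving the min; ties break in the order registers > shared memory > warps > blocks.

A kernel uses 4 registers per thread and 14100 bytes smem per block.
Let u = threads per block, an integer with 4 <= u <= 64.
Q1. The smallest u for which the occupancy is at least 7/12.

Answer: u = 53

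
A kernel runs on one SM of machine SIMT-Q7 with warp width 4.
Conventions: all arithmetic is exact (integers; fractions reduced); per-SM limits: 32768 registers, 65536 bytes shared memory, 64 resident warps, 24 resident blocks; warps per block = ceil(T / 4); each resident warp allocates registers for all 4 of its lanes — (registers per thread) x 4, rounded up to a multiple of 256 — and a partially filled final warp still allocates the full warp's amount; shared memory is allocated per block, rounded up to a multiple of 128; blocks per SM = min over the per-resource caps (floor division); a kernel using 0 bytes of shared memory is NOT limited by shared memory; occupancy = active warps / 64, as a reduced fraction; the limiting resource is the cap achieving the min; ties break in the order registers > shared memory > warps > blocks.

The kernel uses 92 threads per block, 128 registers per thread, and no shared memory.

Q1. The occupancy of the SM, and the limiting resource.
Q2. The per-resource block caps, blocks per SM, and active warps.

Answer: occupancy 23/32, limited by registers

registers: 2 blocks
shared memory: no limit (kernel uses none)
warps: 2 blocks
blocks: 24 blocks

Answer: 2 blocks, 46 active warps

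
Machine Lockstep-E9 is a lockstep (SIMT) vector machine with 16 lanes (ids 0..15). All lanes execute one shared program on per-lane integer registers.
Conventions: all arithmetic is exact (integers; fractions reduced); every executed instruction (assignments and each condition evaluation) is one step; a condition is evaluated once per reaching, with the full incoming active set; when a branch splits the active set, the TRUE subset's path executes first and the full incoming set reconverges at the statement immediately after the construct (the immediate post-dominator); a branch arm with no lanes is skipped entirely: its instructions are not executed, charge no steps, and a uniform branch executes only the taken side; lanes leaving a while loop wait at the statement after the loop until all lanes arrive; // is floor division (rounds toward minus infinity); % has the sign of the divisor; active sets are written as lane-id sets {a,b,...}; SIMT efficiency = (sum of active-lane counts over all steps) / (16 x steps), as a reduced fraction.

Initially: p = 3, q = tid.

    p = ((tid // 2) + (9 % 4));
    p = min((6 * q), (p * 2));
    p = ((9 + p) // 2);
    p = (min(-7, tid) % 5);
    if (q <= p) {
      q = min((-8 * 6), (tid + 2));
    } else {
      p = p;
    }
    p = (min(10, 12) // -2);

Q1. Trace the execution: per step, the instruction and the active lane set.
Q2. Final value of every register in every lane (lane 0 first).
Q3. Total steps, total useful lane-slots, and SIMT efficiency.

step 0: p <- ((tid // 2) + (9 % 4))  {0,1,2,3,4,5,6,7,8,9,10,11,12,13,14,15}
step 1: p <- min((6 * q), (p * 2))   {0,1,2,3,4,5,6,7,8,9,10,11,12,13,14,15}
step 2: p <- ((9 + p) // 2)          {0,1,2,3,4,5,6,7,8,9,10,11,12,13,14,15}
step 3: p <- (min(-7, tid) % 5)      {0,1,2,3,4,5,6,7,8,9,10,11,12,13,14,15}
step 4: eval (q <= p)                {0,1,2,3,4,5,6,7,8,9,10,11,12,13,14,15}
step 5: q <- min((-8 * 6), (tid + 2)) {0,1,2,3}
step 6: p <- p                       {4,5,6,7,8,9,10,11,12,13,14,15}
step 7: p <- (min(10, 12) // -2)     {0,1,2,3,4,5,6,7,8,9,10,11,12,13,14,15}

Answer: 8 steps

p: -5,-5,-5,-5,-5,-5,-5,-5,-5,-5,-5,-5,-5,-5,-5,-5
q: -48,-48,-48,-48,4,5,6,7,8,9,10,11,12,13,14,15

steps = 8; useful = 112; efficiency = 112/128 = 7/8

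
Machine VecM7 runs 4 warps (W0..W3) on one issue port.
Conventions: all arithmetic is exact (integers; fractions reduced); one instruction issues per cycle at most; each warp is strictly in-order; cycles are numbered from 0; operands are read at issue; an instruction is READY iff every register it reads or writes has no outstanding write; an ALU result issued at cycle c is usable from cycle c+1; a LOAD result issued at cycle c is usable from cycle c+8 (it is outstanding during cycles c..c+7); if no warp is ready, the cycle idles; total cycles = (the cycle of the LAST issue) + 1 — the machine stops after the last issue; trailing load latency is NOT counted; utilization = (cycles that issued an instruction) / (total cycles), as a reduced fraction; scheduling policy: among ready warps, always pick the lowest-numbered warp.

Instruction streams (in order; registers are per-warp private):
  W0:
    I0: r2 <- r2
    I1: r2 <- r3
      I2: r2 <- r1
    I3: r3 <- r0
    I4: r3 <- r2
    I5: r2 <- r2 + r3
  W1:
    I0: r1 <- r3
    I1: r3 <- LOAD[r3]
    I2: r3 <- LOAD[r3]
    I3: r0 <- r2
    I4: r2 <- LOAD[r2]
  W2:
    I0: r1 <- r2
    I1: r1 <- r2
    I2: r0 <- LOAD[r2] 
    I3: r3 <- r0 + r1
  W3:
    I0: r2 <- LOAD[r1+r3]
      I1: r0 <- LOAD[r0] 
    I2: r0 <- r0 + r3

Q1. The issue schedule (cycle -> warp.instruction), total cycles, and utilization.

cycle 0: W0.I0
cycle 1: W0.I1
cycle 2: W0.I2
cycle 3: W0.I3
cycle 4: W0.I4
cycle 5: W0.I5
cycle 6: W1.I0
cycle 7: W1.I1
cycle 8: W2.I0
cycle 9: W2.I1
cycle 10: W2.I2
cycle 11: W3.I0
cycle 12: W3.I1
cycle 13: idle
cycle 14: idle
cycle 15: W1.I2
cycle 16: W1.I3
cycle 17: W1.I4
cycle 18: W2.I3
cycle 19: idle
cycle 20: W3.I2

Answer: 21 cycles, utilization 6/7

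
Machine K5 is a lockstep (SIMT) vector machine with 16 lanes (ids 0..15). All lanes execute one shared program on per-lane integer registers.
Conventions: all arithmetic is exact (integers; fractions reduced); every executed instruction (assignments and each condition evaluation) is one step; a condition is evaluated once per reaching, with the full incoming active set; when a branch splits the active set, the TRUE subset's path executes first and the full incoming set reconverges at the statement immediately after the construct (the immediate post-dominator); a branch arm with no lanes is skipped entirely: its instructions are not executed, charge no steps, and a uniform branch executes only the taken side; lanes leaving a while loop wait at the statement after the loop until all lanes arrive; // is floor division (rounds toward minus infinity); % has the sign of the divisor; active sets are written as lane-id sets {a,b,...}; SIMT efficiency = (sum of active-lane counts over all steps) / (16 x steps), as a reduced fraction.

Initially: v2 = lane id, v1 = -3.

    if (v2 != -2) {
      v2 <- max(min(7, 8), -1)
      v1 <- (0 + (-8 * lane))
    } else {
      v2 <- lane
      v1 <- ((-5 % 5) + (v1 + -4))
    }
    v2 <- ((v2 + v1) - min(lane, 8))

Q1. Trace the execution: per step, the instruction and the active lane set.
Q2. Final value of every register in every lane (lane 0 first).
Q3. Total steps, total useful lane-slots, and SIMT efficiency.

step 0: eval (v2 != -2)              {0,1,2,3,4,5,6,7,8,9,10,11,12,13,14,15}
step 1: v2 <- max(min(7, 8), -1)     {0,1,2,3,4,5,6,7,8,9,10,11,12,13,14,15}
step 2: v1 <- (0 + (-8 * lane))      {0,1,2,3,4,5,6,7,8,9,10,11,12,13,14,15}
step 3: v2 <- ((v2 + v1) - min(lane, 8)) {0,1,2,3,4,5,6,7,8,9,10,11,12,13,14,15}

Answer: 4 steps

v2: 7,-2,-11,-20,-29,-38,-47,-56,-65,-73,-81,-89,-97,-105,-113,-121
v1: 0,-8,-16,-24,-32,-40,-48,-56,-64,-72,-80,-88,-96,-104,-112,-120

steps = 4; useful = 64; efficiency = 64/64 = 1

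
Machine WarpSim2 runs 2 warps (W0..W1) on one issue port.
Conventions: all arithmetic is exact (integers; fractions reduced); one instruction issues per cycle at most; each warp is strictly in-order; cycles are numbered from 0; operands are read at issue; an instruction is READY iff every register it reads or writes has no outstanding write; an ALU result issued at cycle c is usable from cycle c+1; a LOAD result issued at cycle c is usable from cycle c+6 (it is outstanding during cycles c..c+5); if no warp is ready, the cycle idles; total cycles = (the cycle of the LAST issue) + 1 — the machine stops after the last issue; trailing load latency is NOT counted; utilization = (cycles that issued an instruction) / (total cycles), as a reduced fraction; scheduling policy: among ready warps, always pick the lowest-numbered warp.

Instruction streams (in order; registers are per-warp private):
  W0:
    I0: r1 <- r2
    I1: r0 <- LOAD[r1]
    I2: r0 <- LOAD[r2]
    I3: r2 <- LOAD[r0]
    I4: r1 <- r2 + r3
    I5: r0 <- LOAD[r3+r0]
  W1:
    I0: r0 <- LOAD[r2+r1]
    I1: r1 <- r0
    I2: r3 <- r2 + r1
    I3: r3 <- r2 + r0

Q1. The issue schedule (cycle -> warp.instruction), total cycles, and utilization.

cycle 0: W0.I0
cycle 1: W0.I1
cycle 2: W1.I0
cycle 3: idle
cycle 4: idle
cycle 5: idle
cycle 6: idle
cycle 7: W0.I2
cycle 8: W1.I1
cycle 9: W1.I2
cycle 10: W1.I3
cycle 11: idle
cycle 12: idle
cycle 13: W0.I3
cycle 14: idle
cycle 15: idle
cycle 16: idle
cycle 17: idle
cycle 18: idle
cycle 19: W0.I4
cycle 20: W0.I5

Answer: 21 cycles, utilization 10/21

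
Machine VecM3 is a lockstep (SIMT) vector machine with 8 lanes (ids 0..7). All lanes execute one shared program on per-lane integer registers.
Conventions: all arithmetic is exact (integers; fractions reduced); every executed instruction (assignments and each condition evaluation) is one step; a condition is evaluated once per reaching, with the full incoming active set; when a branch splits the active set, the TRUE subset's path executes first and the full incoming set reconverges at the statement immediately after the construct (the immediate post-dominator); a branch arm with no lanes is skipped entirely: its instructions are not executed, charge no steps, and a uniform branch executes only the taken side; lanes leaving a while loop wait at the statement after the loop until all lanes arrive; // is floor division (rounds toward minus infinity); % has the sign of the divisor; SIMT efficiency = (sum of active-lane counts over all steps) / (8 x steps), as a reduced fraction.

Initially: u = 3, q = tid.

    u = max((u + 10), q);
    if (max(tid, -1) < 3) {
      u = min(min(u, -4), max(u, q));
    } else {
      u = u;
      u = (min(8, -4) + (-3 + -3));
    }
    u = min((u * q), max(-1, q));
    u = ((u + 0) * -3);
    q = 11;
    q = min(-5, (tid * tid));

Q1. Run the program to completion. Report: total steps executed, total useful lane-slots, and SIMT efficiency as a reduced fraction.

Answer: 9 steps, 61 useful, 61/72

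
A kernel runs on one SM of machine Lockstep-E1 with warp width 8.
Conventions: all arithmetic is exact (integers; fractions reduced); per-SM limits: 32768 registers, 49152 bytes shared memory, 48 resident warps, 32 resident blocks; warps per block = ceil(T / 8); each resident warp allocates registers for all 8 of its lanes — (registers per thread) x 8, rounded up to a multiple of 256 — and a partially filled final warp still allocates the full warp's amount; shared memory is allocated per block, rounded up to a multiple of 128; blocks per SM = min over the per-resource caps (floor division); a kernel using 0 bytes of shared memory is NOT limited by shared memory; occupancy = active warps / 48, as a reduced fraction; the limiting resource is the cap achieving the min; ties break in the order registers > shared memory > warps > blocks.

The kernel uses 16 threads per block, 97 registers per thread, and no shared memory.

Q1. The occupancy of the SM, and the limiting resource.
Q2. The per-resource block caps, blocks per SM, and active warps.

Answer: occupancy 2/3, limited by registers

registers: 16 blocks
shared memory: no limit (kernel uses none)
warps: 24 blocks
blocks: 32 blocks

Answer: 16 blocks, 32 active warps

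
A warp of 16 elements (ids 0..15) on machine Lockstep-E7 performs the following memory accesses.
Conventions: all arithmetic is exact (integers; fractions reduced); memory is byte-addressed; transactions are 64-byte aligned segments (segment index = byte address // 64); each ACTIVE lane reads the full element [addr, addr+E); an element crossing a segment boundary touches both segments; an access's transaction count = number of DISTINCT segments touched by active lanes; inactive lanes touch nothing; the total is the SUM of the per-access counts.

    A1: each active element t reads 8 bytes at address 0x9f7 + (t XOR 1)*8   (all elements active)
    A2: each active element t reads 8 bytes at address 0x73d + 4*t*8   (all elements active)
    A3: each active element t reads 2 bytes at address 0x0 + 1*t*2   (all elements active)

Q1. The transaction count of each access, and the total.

A1: 3 transactions
A2: 9 transactions
A3: 1 transaction

Answer: 3,9,1; total 13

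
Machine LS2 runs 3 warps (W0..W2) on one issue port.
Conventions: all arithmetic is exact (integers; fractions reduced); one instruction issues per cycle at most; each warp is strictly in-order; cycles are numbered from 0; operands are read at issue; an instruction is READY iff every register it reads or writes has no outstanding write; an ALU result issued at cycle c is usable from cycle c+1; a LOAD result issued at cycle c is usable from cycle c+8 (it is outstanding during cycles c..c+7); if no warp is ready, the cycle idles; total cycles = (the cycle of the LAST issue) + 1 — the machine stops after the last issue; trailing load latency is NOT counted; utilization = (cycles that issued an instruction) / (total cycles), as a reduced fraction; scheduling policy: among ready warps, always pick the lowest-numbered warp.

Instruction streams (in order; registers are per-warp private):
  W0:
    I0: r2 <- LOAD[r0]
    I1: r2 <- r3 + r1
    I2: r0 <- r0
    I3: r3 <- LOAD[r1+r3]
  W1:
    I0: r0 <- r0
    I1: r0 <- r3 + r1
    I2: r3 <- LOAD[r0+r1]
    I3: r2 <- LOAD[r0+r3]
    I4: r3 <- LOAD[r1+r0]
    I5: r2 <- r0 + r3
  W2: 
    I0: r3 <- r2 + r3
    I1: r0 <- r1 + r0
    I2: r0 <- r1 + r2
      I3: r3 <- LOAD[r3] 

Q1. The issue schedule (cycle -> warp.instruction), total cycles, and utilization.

cycle 0: W0.I0
cycle 1: W1.I0
cycle 2: W1.I1
cycle 3: W1.I2
cycle 4: W2.I0
cycle 5: W2.I1
cycle 6: W2.I2
cycle 7: W2.I3
cycle 8: W0.I1
cycle 9: W0.I2
cycle 10: W0.I3
cycle 11: W1.I3
cycle 12: W1.I4
cycle 13: idle
cycle 14: idle
cycle 15: idle
cycle 16: idle
cycle 17: idle
cycle 18: idle
cycle 19: idle
cycle 20: W1.I5

Answer: 21 cycles, utilization 2/3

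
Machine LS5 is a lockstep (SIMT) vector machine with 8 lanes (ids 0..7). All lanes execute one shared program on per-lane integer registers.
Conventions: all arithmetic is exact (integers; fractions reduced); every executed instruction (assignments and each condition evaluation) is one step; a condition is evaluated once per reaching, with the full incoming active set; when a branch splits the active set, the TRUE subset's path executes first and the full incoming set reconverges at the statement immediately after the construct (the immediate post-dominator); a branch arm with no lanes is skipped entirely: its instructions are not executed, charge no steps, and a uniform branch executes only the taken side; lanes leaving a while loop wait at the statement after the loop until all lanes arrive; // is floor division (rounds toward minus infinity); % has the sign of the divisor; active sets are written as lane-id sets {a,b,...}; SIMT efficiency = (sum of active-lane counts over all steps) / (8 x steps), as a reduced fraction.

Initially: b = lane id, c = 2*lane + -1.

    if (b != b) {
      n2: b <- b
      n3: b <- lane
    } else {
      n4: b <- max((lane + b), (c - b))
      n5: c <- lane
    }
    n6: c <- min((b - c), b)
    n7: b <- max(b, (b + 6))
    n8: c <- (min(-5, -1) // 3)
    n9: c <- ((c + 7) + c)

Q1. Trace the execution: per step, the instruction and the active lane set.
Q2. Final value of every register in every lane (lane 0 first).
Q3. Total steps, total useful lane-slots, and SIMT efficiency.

step 0: eval (b != b)                {0,1,2,3,4,5,6,7}
step 1: b <- max((lane + b), (c - b)) {0,1,2,3,4,5,6,7}
step 2: c <- lane                    {0,1,2,3,4,5,6,7}
step 3: c <- min((b - c), b)         {0,1,2,3,4,5,6,7}
step 4: b <- max(b, (b + 6))         {0,1,2,3,4,5,6,7}
step 5: c <- (min(-5, -1) // 3)      {0,1,2,3,4,5,6,7}
step 6: c <- ((c + 7) + c)           {0,1,2,3,4,5,6,7}

Answer: 7 steps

b: 6,8,10,12,14,16,18,20
c: 3,3,3,3,3,3,3,3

steps = 7; useful = 56; efficiency = 56/56 = 1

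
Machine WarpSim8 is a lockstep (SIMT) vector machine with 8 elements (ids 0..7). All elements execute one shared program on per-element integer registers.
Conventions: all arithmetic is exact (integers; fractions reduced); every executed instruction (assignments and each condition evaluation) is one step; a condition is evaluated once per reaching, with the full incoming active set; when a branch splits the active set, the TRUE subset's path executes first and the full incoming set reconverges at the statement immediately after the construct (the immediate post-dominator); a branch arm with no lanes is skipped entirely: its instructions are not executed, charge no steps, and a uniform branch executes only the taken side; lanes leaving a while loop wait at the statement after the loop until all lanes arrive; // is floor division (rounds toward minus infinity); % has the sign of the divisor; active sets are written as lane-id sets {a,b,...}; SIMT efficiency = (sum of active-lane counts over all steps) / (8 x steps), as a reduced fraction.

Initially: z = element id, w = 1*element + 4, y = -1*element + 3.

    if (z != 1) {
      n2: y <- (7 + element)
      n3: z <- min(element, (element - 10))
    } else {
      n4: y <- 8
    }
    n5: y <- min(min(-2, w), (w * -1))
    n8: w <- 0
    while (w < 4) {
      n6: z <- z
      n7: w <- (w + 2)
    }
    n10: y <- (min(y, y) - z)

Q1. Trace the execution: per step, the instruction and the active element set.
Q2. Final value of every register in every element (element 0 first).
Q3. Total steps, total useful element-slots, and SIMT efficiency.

step 0: eval (z != 1)                {0,1,2,3,4,5,6,7}
step 1: y <- (7 + element)           {0,2,3,4,5,6,7}
step 2: z <- min(element, (element - 10)) {0,2,3,4,5,6,7}
step 3: y <- 8                       {1}
step 4: y <- min(min(-2, w), (w * -1)) {0,1,2,3,4,5,6,7}
step 5: w <- 0                       {0,1,2,3,4,5,6,7}
step 6: eval (w < 4)                 {0,1,2,3,4,5,6,7}
step 7: z <- z                       {0,1,2,3,4,5,6,7}
step 8: w <- (w + 2)                 {0,1,2,3,4,5,6,7}
step 9: eval (w < 4)                 {0,1,2,3,4,5,6,7}
step 10: z <- z                       {0,1,2,3,4,5,6,7}
step 11: w <- (w + 2)                 {0,1,2,3,4,5,6,7}
step 12: eval (w < 4)                 {0,1,2,3,4,5,6,7}
step 13: y <- (min(y, y) - z)         {0,1,2,3,4,5,6,7}

Answer: 14 steps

z: -10,1,-8,-7,-6,-5,-4,-3
w: 4,4,4,4,4,4,4,4
y: 6,-6,2,0,-2,-4,-6,-8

steps = 14; useful = 103; efficiency = 103/112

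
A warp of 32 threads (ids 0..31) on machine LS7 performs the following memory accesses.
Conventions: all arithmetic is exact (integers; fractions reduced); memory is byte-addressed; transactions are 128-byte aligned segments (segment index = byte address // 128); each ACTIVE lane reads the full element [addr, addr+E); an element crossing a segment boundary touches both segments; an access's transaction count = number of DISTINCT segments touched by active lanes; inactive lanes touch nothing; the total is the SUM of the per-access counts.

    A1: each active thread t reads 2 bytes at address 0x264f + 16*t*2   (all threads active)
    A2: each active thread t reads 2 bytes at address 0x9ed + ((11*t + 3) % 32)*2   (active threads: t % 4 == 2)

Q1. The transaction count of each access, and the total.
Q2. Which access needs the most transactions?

A1: 9 transactions
A2: 2 transactions

Answer: 9,2; total 11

Answer: A1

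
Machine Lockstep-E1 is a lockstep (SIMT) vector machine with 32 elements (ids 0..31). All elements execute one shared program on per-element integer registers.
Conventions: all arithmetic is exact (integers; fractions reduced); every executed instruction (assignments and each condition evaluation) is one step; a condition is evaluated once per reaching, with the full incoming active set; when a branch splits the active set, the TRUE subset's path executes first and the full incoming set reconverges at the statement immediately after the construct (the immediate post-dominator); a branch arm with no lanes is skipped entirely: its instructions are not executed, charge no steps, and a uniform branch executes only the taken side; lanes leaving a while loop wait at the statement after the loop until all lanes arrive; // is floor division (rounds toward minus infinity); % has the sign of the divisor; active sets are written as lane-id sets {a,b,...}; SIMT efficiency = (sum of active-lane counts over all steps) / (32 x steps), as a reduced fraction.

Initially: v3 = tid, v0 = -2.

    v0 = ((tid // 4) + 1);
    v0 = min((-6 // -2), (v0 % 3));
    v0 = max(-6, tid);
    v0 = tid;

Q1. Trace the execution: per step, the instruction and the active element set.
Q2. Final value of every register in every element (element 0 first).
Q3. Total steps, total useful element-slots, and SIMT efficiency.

step 0: v0 <- ((tid // 4) + 1)       {0,1,2,3,4,5,6,7,8,9,10,11,12,13,14,15,16,17,18,19,20,21,22,23,24,25,26,27,28,29,30,31}
step 1: v0 <- min((-6 // -2), (v0 % 3)) {0,1,2,3,4,5,6,7,8,9,10,11,12,13,14,15,16,17,18,19,20,21,22,23,24,25,26,27,28,29,30,31}
step 2: v0 <- max(-6, tid)           {0,1,2,3,4,5,6,7,8,9,10,11,12,13,14,15,16,17,18,19,20,21,22,23,24,25,26,27,28,29,30,31}
step 3: v0 <- tid                    {0,1,2,3,4,5,6,7,8,9,10,11,12,13,14,15,16,17,18,19,20,21,22,23,24,25,26,27,28,29,30,31}

Answer: 4 steps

v3: 0,1,2,3,4,5,6,7,8,9,10,11,12,13,14,15,16,17,18,19,20,21,22,23,24,25,26,27,28,29,30,31
v0: 0,1,2,3,4,5,6,7,8,9,10,11,12,13,14,15,16,17,18,19,20,21,22,23,24,25,26,27,28,29,30,31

steps = 4; useful = 128; efficiency = 128/128 = 1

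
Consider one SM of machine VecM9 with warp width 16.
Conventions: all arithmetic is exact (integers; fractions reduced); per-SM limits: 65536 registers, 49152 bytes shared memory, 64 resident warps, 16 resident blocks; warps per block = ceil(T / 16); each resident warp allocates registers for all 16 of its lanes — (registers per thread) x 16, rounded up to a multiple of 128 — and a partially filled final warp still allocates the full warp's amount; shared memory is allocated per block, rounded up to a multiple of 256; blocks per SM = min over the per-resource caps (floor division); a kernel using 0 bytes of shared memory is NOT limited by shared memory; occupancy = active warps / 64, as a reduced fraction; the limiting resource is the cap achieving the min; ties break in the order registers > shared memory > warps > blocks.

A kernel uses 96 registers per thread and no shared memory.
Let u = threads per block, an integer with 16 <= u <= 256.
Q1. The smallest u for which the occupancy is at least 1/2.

Answer: u = 17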